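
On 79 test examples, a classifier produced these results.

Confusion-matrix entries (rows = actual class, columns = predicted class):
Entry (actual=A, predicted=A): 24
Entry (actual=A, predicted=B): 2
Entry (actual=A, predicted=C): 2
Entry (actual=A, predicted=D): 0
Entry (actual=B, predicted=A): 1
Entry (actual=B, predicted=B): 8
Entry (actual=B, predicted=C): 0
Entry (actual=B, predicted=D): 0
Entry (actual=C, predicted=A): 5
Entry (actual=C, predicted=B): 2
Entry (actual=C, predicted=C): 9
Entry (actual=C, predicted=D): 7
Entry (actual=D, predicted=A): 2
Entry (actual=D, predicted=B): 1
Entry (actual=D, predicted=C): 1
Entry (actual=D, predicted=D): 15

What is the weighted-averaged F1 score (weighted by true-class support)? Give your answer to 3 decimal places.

0.692

Per-class F1 score (2·TP/(2·TP+FP+FN)):
  A: TP=24, FP=1+5+2=8, FN=2+2+0=4 → 48/60 = 0.8000
  B: TP=8, FP=2+2+1=5, FN=1+0+0=1 → 16/22 = 0.7273
  C: TP=9, FP=2+0+1=3, FN=5+2+7=14 → 18/35 = 0.5143
  D: TP=15, FP=0+0+7=7, FN=2+1+1=4 → 30/41 = 0.7317
Weighted-F1 score = Σ (supportᵢ/N)·F1 scoreᵢ with N=79: (28/79)·0.8000 + (9/79)·0.7273 + (23/79)·0.5143 + (19/79)·0.7317 = 0.692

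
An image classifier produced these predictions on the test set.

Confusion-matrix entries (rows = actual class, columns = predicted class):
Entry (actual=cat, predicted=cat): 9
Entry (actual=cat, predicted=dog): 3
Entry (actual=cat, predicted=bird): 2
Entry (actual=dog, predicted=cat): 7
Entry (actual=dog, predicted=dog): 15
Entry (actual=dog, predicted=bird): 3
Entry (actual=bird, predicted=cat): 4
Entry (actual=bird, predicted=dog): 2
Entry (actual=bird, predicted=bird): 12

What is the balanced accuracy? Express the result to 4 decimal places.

0.6365

Balanced accuracy = mean of per-class recall.
  cat: recall = 9/14 = 0.64286
  dog: recall = 15/25 = 0.60000
  bird: recall = 12/18 = 0.66667
Mean = (0.64286 + 0.60000 + 0.66667) / 3 = 0.6365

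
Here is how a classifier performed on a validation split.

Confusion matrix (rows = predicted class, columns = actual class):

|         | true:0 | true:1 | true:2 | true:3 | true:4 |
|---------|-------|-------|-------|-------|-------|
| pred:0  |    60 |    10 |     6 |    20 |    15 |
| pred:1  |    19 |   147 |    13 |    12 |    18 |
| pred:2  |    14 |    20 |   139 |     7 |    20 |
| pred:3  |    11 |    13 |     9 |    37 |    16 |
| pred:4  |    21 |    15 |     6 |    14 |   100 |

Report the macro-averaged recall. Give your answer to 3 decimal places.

Per-class recall (TP/(TP+FN)):
  0: TP=60, FN=19+14+11+21=65 → 60/125 = 0.4800
  1: TP=147, FN=10+20+13+15=58 → 147/205 = 0.7171
  2: TP=139, FN=6+13+9+6=34 → 139/173 = 0.8035
  3: TP=37, FN=20+12+7+14=53 → 37/90 = 0.4111
  4: TP=100, FN=15+18+20+16=69 → 100/169 = 0.5917
Macro-recall = mean = (0.4800 + 0.7171 + 0.8035 + 0.4111 + 0.5917) / 5 = 0.601

0.601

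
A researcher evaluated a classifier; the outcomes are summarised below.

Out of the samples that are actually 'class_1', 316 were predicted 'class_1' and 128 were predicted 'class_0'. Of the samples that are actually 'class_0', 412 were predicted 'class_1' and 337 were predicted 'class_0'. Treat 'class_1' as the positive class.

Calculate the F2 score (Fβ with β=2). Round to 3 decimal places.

0.631

Fβ = (1+β²)·TP / ((1+β²)·TP + β²·FN + FP), with β²=4
= 5·316 / (5·316 + 4·128 + 412) = 0.631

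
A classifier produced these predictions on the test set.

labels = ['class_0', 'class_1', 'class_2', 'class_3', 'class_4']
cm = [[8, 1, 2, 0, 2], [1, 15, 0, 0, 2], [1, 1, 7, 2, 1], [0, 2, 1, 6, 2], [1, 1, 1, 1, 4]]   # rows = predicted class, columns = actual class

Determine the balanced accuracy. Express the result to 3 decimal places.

0.629

Balanced accuracy = mean of per-class recall.
  class_0: recall = 8/11 = 0.7273
  class_1: recall = 15/20 = 0.7500
  class_2: recall = 7/11 = 0.6364
  class_3: recall = 6/9 = 0.6667
  class_4: recall = 4/11 = 0.3636
Mean = (0.7273 + 0.7500 + 0.6364 + 0.6667 + 0.3636) / 5 = 0.629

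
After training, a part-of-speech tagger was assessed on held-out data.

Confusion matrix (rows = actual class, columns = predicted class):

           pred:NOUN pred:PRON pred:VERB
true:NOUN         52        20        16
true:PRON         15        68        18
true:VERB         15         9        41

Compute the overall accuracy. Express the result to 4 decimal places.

Accuracy = trace / total = (52+68+41=161) / 254 = 161/254 = 0.6339

0.6339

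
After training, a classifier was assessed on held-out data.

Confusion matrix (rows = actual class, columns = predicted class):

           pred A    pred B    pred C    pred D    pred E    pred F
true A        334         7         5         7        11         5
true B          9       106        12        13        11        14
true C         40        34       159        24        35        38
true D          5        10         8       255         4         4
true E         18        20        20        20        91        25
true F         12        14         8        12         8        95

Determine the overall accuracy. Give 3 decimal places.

Accuracy = trace / total = (334+106+159+255+91+95=1040) / 1493 = 1040/1493 = 0.697

0.697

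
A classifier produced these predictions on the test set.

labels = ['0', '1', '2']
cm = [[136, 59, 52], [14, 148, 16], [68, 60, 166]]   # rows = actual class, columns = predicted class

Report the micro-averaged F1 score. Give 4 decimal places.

Micro-averaging pools counts across classes: ΣTP=450, ΣFP=269, ΣFN=269.
Micro-F1 score = 2·TP/(2·TP+FP+FN) on pooled counts = 0.6259 (equals overall accuracy in single-label multiclass).

0.6259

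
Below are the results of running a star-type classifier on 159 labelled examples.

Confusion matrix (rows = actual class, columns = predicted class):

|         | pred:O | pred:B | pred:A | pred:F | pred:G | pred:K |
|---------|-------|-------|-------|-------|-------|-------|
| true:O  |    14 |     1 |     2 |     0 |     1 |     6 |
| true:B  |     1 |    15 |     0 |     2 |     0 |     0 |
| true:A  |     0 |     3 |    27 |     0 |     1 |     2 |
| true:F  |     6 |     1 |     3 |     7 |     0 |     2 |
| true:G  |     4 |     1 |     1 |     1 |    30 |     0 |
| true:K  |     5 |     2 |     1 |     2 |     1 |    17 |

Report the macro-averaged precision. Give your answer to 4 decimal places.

Per-class precision (TP/(TP+FP)):
  O: TP=14, FP=1+0+6+4+5=16 → 14/30 = 0.46667
  B: TP=15, FP=1+3+1+1+2=8 → 15/23 = 0.65217
  A: TP=27, FP=2+0+3+1+1=7 → 27/34 = 0.79412
  F: TP=7, FP=0+2+0+1+2=5 → 7/12 = 0.58333
  G: TP=30, FP=1+0+1+0+1=3 → 30/33 = 0.90909
  K: TP=17, FP=6+0+2+2+0=10 → 17/27 = 0.62963
Macro-precision = mean = (0.46667 + 0.65217 + 0.79412 + 0.58333 + 0.90909 + 0.62963) / 6 = 0.6725

0.6725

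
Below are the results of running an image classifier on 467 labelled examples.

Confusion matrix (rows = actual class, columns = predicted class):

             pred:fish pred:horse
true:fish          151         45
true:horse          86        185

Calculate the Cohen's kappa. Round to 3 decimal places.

0.440

Observed agreement pₒ = trace/N = 336/467 = 0.7195
Expected agreement pₑ = Σ (rowᵢ·colᵢ)/N² = (196·237 + 271·230)/467² = 0.4988
κ = (pₒ − pₑ)/(1 − pₑ) = (0.7195 − 0.4988)/(1 − 0.4988) = 0.440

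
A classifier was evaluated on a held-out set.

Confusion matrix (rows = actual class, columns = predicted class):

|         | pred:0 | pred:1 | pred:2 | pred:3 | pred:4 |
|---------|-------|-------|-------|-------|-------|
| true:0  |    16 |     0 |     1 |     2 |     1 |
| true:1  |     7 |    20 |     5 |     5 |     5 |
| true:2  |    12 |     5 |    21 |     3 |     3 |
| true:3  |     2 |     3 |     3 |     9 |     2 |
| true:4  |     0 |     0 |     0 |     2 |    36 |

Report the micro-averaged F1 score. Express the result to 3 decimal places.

Micro-averaging pools counts across classes: ΣTP=102, ΣFP=61, ΣFN=61.
Micro-F1 score = 2·TP/(2·TP+FP+FN) on pooled counts = 0.626 (equals overall accuracy in single-label multiclass).

0.626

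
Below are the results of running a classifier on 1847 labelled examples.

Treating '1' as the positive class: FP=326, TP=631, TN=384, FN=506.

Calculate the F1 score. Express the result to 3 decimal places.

0.603

Precision = TP/(TP+FP) = 631/957 = 0.6594
Recall = TP/(TP+FN) = 631/1137 = 0.5550
F1 = 2·TP/(2·TP+FP+FN) = 1262/2094 = 0.603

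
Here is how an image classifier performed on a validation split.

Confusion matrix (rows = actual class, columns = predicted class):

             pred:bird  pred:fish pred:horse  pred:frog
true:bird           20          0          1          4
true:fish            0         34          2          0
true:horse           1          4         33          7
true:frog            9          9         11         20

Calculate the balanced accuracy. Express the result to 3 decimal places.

Balanced accuracy = mean of per-class recall.
  bird: recall = 20/25 = 0.8000
  fish: recall = 34/36 = 0.9444
  horse: recall = 33/45 = 0.7333
  frog: recall = 20/49 = 0.4082
Mean = (0.8000 + 0.9444 + 0.7333 + 0.4082) / 4 = 0.721

0.721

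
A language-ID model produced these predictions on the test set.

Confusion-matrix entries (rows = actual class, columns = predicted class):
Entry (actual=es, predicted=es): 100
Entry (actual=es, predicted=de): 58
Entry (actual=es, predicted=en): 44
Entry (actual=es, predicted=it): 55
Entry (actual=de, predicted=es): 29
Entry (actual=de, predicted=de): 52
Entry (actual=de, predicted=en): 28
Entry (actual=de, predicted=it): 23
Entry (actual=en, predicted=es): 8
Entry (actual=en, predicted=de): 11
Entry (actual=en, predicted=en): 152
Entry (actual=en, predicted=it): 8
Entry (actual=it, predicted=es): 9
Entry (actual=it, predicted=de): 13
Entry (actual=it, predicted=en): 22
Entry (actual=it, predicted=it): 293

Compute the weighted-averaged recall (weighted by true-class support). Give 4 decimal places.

0.6597

Per-class recall (TP/(TP+FN)):
  es: TP=100, FN=58+44+55=157 → 100/257 = 0.38911
  de: TP=52, FN=29+28+23=80 → 52/132 = 0.39394
  en: TP=152, FN=8+11+8=27 → 152/179 = 0.84916
  it: TP=293, FN=9+13+22=44 → 293/337 = 0.86944
Weighted-recall = Σ (supportᵢ/N)·recallᵢ with N=905: (257/905)·0.38911 + (132/905)·0.39394 + (179/905)·0.84916 + (337/905)·0.86944 = 0.6597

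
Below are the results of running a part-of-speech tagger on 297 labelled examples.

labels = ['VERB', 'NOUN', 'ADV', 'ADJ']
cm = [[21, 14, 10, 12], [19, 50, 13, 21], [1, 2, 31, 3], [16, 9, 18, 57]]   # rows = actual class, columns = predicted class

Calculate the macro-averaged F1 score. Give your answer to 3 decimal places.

Per-class F1 score (2·TP/(2·TP+FP+FN)):
  VERB: TP=21, FP=19+1+16=36, FN=14+10+12=36 → 42/114 = 0.3684
  NOUN: TP=50, FP=14+2+9=25, FN=19+13+21=53 → 100/178 = 0.5618
  ADV: TP=31, FP=10+13+18=41, FN=1+2+3=6 → 62/109 = 0.5688
  ADJ: TP=57, FP=12+21+3=36, FN=16+9+18=43 → 114/193 = 0.5907
Macro-F1 score = mean = (0.3684 + 0.5618 + 0.5688 + 0.5907) / 4 = 0.522

0.522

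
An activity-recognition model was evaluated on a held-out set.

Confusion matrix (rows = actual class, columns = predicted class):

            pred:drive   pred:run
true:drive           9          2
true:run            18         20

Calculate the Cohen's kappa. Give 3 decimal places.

Observed agreement pₒ = trace/N = 29/49 = 0.5918
Expected agreement pₑ = Σ (rowᵢ·colᵢ)/N² = (11·27 + 38·22)/49² = 0.4719
κ = (pₒ − pₑ)/(1 − pₑ) = (0.5918 − 0.4719)/(1 − 0.4719) = 0.227

0.227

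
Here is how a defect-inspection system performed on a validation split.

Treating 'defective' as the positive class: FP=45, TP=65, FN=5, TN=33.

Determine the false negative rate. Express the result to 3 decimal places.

0.071

FNR = FN/(FN+TP) = 5/(5+65) = 0.071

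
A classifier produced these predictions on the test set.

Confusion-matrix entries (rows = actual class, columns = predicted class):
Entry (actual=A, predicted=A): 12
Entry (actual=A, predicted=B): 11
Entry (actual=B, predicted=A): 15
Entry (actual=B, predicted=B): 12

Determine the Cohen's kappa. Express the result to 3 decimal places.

-0.033

Observed agreement pₒ = trace/N = 24/50 = 0.4800
Expected agreement pₑ = Σ (rowᵢ·colᵢ)/N² = (23·27 + 27·23)/50² = 0.4968
κ = (pₒ − pₑ)/(1 − pₑ) = (0.4800 − 0.4968)/(1 − 0.4968) = -0.033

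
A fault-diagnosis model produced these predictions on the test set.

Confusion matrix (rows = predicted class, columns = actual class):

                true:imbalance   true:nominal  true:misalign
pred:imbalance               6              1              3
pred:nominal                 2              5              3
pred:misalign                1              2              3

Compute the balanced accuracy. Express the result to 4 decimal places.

0.5417

Balanced accuracy = mean of per-class recall.
  imbalance: recall = 6/9 = 0.66667
  nominal: recall = 5/8 = 0.62500
  misalign: recall = 3/9 = 0.33333
Mean = (0.66667 + 0.62500 + 0.33333) / 3 = 0.5417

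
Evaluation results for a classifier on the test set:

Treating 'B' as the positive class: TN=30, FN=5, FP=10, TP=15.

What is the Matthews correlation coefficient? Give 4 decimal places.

MCC = (TP·TN − FP·FN) / √((TP+FP)(TP+FN)(TN+FP)(TN+FN))
Numerator = 15·30 − 10·5 = 400
Denominator = √(25·20·40·35) = √700000 = 836.6600
MCC = 400 / 836.6600 = 0.4781

0.4781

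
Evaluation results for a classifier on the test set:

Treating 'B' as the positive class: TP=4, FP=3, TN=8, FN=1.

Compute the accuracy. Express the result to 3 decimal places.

0.750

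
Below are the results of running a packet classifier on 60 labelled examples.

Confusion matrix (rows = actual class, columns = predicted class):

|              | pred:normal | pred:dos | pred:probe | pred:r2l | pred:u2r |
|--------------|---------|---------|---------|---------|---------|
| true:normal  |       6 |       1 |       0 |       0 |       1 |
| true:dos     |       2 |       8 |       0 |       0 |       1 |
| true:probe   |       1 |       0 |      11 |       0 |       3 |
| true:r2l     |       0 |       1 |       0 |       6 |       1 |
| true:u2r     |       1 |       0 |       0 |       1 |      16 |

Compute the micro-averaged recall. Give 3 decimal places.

0.783

Micro-averaging pools counts across classes: ΣTP=47, ΣFP=13, ΣFN=13.
Micro-recall = TP/(TP+FN) on pooled counts = 0.783 (equals overall accuracy in single-label multiclass).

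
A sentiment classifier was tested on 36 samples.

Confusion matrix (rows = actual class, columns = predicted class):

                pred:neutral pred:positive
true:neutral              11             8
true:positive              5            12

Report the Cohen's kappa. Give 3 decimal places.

0.282

Observed agreement pₒ = trace/N = 23/36 = 0.6389
Expected agreement pₑ = Σ (rowᵢ·colᵢ)/N² = (19·16 + 17·20)/36² = 0.4969
κ = (pₒ − pₑ)/(1 − pₑ) = (0.6389 − 0.4969)/(1 − 0.4969) = 0.282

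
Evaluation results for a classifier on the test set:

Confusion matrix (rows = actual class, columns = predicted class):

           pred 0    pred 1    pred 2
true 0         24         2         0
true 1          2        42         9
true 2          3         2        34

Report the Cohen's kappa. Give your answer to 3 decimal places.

Observed agreement pₒ = trace/N = 100/118 = 0.8475
Expected agreement pₑ = Σ (rowᵢ·colᵢ)/N² = (26·29 + 53·46 + 39·43)/118² = 0.3497
κ = (pₒ − pₑ)/(1 − pₑ) = (0.8475 − 0.3497)/(1 − 0.3497) = 0.765

0.765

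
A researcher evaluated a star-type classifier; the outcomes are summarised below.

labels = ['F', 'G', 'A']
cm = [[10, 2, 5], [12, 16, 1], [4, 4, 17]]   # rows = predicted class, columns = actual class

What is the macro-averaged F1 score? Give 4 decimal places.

Per-class F1 score (2·TP/(2·TP+FP+FN)):
  F: TP=10, FP=2+5=7, FN=12+4=16 → 20/43 = 0.46512
  G: TP=16, FP=12+1=13, FN=2+4=6 → 32/51 = 0.62745
  A: TP=17, FP=4+4=8, FN=5+1=6 → 34/48 = 0.70833
Macro-F1 score = mean = (0.46512 + 0.62745 + 0.70833) / 3 = 0.6003

0.6003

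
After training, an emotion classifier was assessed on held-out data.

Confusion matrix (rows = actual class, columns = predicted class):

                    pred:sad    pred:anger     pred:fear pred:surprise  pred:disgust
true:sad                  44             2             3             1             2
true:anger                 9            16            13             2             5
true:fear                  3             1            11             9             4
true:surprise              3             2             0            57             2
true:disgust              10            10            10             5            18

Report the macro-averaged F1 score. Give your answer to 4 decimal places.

0.5483

Per-class F1 score (2·TP/(2·TP+FP+FN)):
  sad: TP=44, FP=9+3+3+10=25, FN=2+3+1+2=8 → 88/121 = 0.72727
  anger: TP=16, FP=2+1+2+10=15, FN=9+13+2+5=29 → 32/76 = 0.42105
  fear: TP=11, FP=3+13+0+10=26, FN=3+1+9+4=17 → 22/65 = 0.33846
  surprise: TP=57, FP=1+2+9+5=17, FN=3+2+0+2=7 → 114/138 = 0.82609
  disgust: TP=18, FP=2+5+4+2=13, FN=10+10+10+5=35 → 36/84 = 0.42857
Macro-F1 score = mean = (0.72727 + 0.42105 + 0.33846 + 0.82609 + 0.42857) / 5 = 0.5483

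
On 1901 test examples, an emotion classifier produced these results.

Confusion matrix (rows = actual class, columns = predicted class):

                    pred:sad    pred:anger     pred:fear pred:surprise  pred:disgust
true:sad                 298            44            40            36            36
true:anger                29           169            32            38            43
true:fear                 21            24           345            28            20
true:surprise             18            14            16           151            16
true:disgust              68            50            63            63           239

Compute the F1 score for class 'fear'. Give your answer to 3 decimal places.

0.739

F1 score = 2·TP/(2·TP+FP+FN).
fear: TP=345, FP=40+32+16+63=151, FN=21+24+28+20=93 → 690/934 = 0.7388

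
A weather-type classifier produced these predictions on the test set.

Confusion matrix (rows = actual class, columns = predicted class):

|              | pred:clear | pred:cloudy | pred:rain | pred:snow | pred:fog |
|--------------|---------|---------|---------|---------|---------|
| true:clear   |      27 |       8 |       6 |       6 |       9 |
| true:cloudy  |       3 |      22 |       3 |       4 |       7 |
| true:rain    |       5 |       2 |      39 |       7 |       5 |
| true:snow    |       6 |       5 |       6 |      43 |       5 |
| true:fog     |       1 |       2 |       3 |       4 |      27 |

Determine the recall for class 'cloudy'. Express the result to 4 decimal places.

recall = TP/(TP+FN).
cloudy: TP=22, FN=3+3+4+7=17 → 22/39 = 0.56410

0.5641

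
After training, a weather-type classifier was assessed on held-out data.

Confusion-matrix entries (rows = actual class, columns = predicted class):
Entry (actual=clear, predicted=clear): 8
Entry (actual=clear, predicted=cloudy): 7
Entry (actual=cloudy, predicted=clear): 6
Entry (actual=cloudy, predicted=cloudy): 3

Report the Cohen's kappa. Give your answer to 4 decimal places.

Observed agreement pₒ = trace/N = 11/24 = 0.45833
Expected agreement pₑ = Σ (rowᵢ·colᵢ)/N² = (15·14 + 9·10)/24² = 0.52083
κ = (pₒ − pₑ)/(1 − pₑ) = (0.45833 − 0.52083)/(1 − 0.52083) = -0.1304

-0.1304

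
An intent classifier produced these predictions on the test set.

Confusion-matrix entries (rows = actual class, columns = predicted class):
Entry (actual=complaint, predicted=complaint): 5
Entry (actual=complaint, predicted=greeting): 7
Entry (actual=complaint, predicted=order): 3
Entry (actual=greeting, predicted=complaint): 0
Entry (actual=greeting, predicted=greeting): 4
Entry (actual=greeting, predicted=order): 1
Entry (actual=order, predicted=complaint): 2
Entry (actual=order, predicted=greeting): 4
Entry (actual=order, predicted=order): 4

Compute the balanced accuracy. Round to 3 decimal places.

0.511

Balanced accuracy = mean of per-class recall.
  complaint: recall = 5/15 = 0.3333
  greeting: recall = 4/5 = 0.8000
  order: recall = 4/10 = 0.4000
Mean = (0.3333 + 0.8000 + 0.4000) / 3 = 0.511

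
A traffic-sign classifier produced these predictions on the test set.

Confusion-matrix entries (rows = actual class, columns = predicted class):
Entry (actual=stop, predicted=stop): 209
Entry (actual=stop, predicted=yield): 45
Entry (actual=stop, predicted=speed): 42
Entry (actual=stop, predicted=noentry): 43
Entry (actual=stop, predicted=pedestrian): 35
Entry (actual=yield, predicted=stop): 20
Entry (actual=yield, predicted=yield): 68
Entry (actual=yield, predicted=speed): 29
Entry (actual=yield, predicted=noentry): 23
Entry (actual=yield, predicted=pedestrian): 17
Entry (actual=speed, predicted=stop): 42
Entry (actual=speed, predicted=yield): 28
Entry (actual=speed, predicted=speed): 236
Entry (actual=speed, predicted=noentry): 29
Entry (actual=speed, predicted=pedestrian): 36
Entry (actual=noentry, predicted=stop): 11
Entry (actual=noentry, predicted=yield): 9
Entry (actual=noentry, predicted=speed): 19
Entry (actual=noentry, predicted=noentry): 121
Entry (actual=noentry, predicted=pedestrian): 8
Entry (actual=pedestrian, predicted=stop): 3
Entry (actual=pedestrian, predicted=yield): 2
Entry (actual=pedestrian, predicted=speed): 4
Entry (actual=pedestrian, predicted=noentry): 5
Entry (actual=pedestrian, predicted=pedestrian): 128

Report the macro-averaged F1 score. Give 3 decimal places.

Per-class F1 score (2·TP/(2·TP+FP+FN)):
  stop: TP=209, FP=20+42+11+3=76, FN=45+42+43+35=165 → 418/659 = 0.6343
  yield: TP=68, FP=45+28+9+2=84, FN=20+29+23+17=89 → 136/309 = 0.4401
  speed: TP=236, FP=42+29+19+4=94, FN=42+28+29+36=135 → 472/701 = 0.6733
  noentry: TP=121, FP=43+23+29+5=100, FN=11+9+19+8=47 → 242/389 = 0.6221
  pedestrian: TP=128, FP=35+17+36+8=96, FN=3+2+4+5=14 → 256/366 = 0.6995
Macro-F1 score = mean = (0.6343 + 0.4401 + 0.6733 + 0.6221 + 0.6995) / 5 = 0.614

0.614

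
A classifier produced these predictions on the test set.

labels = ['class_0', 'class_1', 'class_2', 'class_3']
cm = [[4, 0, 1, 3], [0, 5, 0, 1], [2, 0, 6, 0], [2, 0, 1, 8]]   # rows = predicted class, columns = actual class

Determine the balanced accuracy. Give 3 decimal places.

Balanced accuracy = mean of per-class recall.
  class_0: recall = 4/8 = 0.5000
  class_1: recall = 5/5 = 1.0000
  class_2: recall = 6/8 = 0.7500
  class_3: recall = 8/12 = 0.6667
Mean = (0.5000 + 1.0000 + 0.7500 + 0.6667) / 4 = 0.729

0.729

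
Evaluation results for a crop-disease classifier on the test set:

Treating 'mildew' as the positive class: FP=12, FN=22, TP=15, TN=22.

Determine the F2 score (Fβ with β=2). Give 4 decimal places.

Fβ = (1+β²)·TP / ((1+β²)·TP + β²·FN + FP), with β²=4
= 5·15 / (5·15 + 4·22 + 12) = 0.4286

0.4286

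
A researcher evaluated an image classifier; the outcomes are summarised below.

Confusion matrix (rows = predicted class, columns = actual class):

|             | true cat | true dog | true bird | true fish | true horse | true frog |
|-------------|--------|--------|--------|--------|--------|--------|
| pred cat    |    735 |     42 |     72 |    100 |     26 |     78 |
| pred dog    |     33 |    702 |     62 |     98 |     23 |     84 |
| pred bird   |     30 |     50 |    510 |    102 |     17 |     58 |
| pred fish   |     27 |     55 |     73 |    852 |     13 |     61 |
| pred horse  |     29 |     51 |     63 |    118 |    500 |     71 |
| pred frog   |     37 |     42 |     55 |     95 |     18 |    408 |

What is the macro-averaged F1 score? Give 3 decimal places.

0.681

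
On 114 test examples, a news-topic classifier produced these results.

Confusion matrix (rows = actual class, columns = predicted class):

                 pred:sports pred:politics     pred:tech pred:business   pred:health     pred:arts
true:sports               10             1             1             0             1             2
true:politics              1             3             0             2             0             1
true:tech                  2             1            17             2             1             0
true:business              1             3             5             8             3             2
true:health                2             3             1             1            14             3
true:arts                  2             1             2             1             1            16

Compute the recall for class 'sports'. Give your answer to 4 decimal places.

0.6667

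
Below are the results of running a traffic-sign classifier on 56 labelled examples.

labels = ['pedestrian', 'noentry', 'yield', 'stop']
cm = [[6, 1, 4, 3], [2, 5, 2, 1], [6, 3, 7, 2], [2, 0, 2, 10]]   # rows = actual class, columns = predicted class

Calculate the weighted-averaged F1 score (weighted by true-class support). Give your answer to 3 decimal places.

0.497

Per-class F1 score (2·TP/(2·TP+FP+FN)):
  pedestrian: TP=6, FP=2+6+2=10, FN=1+4+3=8 → 12/30 = 0.4000
  noentry: TP=5, FP=1+3+0=4, FN=2+2+1=5 → 10/19 = 0.5263
  yield: TP=7, FP=4+2+2=8, FN=6+3+2=11 → 14/33 = 0.4242
  stop: TP=10, FP=3+1+2=6, FN=2+0+2=4 → 20/30 = 0.6667
Weighted-F1 score = Σ (supportᵢ/N)·F1 scoreᵢ with N=56: (14/56)·0.4000 + (10/56)·0.5263 + (18/56)·0.4242 + (14/56)·0.6667 = 0.497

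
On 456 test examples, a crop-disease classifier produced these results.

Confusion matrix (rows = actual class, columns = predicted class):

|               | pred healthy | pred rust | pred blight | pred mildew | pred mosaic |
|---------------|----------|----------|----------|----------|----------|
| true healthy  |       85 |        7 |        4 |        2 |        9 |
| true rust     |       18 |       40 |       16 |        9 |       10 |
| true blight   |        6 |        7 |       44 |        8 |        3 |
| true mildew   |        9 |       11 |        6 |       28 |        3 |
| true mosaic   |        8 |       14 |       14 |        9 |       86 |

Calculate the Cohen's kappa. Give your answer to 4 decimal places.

Observed agreement pₒ = trace/N = 283/456 = 0.62061
Expected agreement pₑ = Σ (rowᵢ·colᵢ)/N² = (107·126 + 93·79 + 68·84 + 57·56 + 131·111)/456² = 0.21292
κ = (pₒ − pₑ)/(1 − pₑ) = (0.62061 − 0.21292)/(1 − 0.21292) = 0.5180

0.5180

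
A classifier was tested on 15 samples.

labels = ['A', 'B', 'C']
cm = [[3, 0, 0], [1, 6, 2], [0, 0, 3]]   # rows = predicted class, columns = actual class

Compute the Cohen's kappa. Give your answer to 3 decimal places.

0.688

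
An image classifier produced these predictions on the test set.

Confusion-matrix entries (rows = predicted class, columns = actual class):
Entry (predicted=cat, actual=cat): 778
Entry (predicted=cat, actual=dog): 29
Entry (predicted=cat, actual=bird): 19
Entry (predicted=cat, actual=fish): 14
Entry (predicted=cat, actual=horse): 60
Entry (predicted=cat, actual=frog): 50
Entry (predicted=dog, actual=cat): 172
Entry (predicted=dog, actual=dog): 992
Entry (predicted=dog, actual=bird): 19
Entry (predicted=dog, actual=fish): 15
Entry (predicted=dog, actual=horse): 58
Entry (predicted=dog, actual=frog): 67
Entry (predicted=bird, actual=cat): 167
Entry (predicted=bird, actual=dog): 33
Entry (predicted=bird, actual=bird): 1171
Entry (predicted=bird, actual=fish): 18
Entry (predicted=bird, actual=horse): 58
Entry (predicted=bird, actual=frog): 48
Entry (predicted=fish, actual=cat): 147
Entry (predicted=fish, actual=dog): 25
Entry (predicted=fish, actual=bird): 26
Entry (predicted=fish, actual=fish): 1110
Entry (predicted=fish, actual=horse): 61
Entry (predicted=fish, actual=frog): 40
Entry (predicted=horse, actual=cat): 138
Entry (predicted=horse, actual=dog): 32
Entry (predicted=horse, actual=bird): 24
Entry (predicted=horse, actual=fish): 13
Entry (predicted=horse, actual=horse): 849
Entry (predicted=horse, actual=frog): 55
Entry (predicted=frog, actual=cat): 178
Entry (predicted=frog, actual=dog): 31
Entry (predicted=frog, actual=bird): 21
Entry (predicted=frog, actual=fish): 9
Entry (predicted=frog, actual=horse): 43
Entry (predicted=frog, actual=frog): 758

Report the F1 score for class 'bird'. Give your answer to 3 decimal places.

Treat 'bird' as positive and all other classes as negative.
F1 score = 2·TP/(2·TP+FP+FN).
bird: TP=1171, FP=167+33+18+58+48=324, FN=19+19+26+24+21=109 → 2342/2775 = 0.8440

0.844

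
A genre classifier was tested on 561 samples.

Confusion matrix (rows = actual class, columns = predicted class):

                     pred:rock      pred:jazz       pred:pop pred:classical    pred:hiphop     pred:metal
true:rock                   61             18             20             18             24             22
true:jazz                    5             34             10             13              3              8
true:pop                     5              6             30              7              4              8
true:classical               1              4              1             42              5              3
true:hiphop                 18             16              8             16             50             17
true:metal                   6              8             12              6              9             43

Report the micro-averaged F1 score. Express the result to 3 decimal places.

Micro-averaging pools counts across classes: ΣTP=260, ΣFP=301, ΣFN=301.
Micro-F1 score = 2·TP/(2·TP+FP+FN) on pooled counts = 0.463 (equals overall accuracy in single-label multiclass).

0.463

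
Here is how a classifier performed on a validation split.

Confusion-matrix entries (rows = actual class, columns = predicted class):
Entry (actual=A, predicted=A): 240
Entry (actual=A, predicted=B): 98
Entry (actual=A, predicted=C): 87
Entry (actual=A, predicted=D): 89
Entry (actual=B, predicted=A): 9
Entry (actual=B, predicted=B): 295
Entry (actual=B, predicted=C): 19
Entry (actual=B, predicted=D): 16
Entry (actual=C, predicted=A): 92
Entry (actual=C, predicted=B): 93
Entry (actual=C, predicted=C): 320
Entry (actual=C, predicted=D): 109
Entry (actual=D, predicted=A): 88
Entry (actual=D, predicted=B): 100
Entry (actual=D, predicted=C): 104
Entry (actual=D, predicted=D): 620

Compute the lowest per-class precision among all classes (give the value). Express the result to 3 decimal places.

Per-class precision (TP/(TP+FP)):
  A: TP=240, FP=9+92+88=189 → 240/429 = 0.5594
  B: TP=295, FP=98+93+100=291 → 295/586 = 0.5034
  C: TP=320, FP=87+19+104=210 → 320/530 = 0.6038
  D: TP=620, FP=89+16+109=214 → 620/834 = 0.7434
Lowest is class 'B' with precision = 0.503.

0.503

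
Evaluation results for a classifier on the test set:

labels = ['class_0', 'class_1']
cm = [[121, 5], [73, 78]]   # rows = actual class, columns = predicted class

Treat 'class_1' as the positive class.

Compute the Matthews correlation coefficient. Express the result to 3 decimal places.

MCC = (TP·TN − FP·FN) / √((TP+FP)(TP+FN)(TN+FP)(TN+FN))
Numerator = 78·121 − 5·73 = 9073
Denominator = √(83·151·126·194) = √306356652 = 17503.0469
MCC = 9073 / 17503.0469 = 0.518

0.518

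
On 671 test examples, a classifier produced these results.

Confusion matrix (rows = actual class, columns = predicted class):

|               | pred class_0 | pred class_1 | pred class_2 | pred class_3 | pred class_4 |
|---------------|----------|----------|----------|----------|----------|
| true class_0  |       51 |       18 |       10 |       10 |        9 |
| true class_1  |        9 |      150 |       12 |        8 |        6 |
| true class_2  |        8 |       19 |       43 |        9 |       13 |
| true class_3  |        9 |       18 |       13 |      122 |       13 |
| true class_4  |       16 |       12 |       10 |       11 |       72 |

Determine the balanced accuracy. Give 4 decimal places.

0.6182

Balanced accuracy = mean of per-class recall.
  class_0: recall = 51/98 = 0.52041
  class_1: recall = 150/185 = 0.81081
  class_2: recall = 43/92 = 0.46739
  class_3: recall = 122/175 = 0.69714
  class_4: recall = 72/121 = 0.59504
Mean = (0.52041 + 0.81081 + 0.46739 + 0.69714 + 0.59504) / 5 = 0.6182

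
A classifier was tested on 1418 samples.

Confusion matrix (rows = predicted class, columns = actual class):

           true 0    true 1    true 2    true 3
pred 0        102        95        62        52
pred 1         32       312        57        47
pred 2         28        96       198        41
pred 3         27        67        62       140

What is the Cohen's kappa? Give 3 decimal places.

Observed agreement pₒ = trace/N = 752/1418 = 0.5303
Expected agreement pₑ = Σ (rowᵢ·colᵢ)/N² = (189·311 + 570·448 + 379·363 + 280·296)/1418² = 0.2659
κ = (pₒ − pₑ)/(1 − pₑ) = (0.5303 − 0.2659)/(1 − 0.2659) = 0.360

0.360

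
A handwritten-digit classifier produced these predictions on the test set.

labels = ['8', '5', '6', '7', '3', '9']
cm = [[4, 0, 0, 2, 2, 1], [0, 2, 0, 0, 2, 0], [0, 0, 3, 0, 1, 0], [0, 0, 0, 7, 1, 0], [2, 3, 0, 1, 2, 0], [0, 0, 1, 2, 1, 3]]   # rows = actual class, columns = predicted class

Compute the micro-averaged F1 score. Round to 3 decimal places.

Micro-averaging pools counts across classes: ΣTP=21, ΣFP=19, ΣFN=19.
Micro-F1 score = 2·TP/(2·TP+FP+FN) on pooled counts = 0.525 (equals overall accuracy in single-label multiclass).

0.525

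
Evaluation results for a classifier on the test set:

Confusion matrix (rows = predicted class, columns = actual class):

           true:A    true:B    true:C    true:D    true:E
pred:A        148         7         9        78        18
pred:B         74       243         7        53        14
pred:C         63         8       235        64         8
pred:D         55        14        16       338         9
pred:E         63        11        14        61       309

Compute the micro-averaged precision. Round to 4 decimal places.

0.6634

Micro-averaging pools counts across classes: ΣTP=1273, ΣFP=646, ΣFN=646.
Micro-precision = TP/(TP+FP) on pooled counts = 0.6634 (equals overall accuracy in single-label multiclass).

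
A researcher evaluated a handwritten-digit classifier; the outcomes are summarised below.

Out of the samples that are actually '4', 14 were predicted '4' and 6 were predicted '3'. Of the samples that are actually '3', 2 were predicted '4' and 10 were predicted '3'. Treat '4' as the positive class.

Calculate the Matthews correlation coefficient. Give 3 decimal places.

MCC = (TP·TN − FP·FN) / √((TP+FP)(TP+FN)(TN+FP)(TN+FN))
Numerator = 14·10 − 2·6 = 128
Denominator = √(16·20·12·16) = √61440 = 247.8709
MCC = 128 / 247.8709 = 0.516

0.516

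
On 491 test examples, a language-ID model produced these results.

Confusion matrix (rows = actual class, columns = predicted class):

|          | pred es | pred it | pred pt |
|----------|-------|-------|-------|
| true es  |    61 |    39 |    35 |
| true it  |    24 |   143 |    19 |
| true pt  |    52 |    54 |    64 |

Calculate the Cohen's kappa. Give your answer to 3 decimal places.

0.310

Observed agreement pₒ = trace/N = 268/491 = 0.5458
Expected agreement pₑ = Σ (rowᵢ·colᵢ)/N² = (135·137 + 186·236 + 170·118)/491² = 0.3420
κ = (pₒ − pₑ)/(1 − pₑ) = (0.5458 − 0.3420)/(1 − 0.3420) = 0.310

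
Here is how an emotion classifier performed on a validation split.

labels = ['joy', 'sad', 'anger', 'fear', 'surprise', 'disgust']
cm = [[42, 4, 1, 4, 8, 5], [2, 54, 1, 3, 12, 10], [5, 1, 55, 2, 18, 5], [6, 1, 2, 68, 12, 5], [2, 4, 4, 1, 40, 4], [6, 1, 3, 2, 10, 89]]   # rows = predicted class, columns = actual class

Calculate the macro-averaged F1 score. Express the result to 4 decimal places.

0.6991

Per-class F1 score (2·TP/(2·TP+FP+FN)):
  joy: TP=42, FP=4+1+4+8+5=22, FN=2+5+6+2+6=21 → 84/127 = 0.66142
  sad: TP=54, FP=2+1+3+12+10=28, FN=4+1+1+4+1=11 → 108/147 = 0.73469
  anger: TP=55, FP=5+1+2+18+5=31, FN=1+1+2+4+3=11 → 110/152 = 0.72368
  fear: TP=68, FP=6+1+2+12+5=26, FN=4+3+2+1+2=12 → 136/174 = 0.78161
  surprise: TP=40, FP=2+4+4+1+4=15, FN=8+12+18+12+10=60 → 80/155 = 0.51613
  disgust: TP=89, FP=6+1+3+2+10=22, FN=5+10+5+5+4=29 → 178/229 = 0.77729
Macro-F1 score = mean = (0.66142 + 0.73469 + 0.72368 + 0.78161 + 0.51613 + 0.77729) / 6 = 0.6991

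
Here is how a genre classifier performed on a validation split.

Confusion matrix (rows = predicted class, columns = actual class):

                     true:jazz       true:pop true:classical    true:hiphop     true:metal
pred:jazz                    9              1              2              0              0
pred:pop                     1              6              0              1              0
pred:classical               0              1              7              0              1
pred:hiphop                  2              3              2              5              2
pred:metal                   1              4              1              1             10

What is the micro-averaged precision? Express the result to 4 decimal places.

Micro-averaging pools counts across classes: ΣTP=37, ΣFP=23, ΣFN=23.
Micro-precision = TP/(TP+FP) on pooled counts = 0.6167 (equals overall accuracy in single-label multiclass).

0.6167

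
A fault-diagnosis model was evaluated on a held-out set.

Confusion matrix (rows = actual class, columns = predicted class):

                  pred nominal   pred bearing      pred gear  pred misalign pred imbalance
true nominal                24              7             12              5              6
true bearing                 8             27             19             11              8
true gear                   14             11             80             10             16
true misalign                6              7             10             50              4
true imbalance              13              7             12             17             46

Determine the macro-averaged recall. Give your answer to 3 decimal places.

0.512

Per-class recall (TP/(TP+FN)):
  nominal: TP=24, FN=7+12+5+6=30 → 24/54 = 0.4444
  bearing: TP=27, FN=8+19+11+8=46 → 27/73 = 0.3699
  gear: TP=80, FN=14+11+10+16=51 → 80/131 = 0.6107
  misalign: TP=50, FN=6+7+10+4=27 → 50/77 = 0.6494
  imbalance: TP=46, FN=13+7+12+17=49 → 46/95 = 0.4842
Macro-recall = mean = (0.4444 + 0.3699 + 0.6107 + 0.6494 + 0.4842) / 5 = 0.512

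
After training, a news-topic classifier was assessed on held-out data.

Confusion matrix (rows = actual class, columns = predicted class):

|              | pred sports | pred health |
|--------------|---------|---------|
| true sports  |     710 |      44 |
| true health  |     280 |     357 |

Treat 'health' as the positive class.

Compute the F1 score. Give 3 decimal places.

0.688

Precision = TP/(TP+FP) = 357/401 = 0.8903
Recall = TP/(TP+FN) = 357/637 = 0.5604
F1 = 2·TP/(2·TP+FP+FN) = 714/1038 = 0.688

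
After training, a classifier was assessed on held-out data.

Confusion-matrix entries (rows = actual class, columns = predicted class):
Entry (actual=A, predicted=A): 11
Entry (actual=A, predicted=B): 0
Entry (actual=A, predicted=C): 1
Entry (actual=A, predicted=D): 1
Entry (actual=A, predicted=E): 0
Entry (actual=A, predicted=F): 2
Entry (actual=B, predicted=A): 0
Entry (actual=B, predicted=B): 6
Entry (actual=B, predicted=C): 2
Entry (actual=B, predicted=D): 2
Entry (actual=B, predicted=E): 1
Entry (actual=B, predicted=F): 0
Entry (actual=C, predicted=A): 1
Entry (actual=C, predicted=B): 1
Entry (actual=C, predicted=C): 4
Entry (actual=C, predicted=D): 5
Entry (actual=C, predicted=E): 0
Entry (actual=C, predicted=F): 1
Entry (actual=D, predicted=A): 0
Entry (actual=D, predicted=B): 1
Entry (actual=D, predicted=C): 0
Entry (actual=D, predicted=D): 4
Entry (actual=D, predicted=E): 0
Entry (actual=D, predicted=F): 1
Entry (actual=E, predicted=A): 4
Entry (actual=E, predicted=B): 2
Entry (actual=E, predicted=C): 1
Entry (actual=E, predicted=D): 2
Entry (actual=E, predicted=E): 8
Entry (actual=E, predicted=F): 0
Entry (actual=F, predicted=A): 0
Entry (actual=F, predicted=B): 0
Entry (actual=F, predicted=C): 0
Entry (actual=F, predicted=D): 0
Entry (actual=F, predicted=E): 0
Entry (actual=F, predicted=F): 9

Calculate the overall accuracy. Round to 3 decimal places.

0.600

Accuracy = trace / total = (11+6+4+4+8+9=42) / 70 = 42/70 = 0.600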